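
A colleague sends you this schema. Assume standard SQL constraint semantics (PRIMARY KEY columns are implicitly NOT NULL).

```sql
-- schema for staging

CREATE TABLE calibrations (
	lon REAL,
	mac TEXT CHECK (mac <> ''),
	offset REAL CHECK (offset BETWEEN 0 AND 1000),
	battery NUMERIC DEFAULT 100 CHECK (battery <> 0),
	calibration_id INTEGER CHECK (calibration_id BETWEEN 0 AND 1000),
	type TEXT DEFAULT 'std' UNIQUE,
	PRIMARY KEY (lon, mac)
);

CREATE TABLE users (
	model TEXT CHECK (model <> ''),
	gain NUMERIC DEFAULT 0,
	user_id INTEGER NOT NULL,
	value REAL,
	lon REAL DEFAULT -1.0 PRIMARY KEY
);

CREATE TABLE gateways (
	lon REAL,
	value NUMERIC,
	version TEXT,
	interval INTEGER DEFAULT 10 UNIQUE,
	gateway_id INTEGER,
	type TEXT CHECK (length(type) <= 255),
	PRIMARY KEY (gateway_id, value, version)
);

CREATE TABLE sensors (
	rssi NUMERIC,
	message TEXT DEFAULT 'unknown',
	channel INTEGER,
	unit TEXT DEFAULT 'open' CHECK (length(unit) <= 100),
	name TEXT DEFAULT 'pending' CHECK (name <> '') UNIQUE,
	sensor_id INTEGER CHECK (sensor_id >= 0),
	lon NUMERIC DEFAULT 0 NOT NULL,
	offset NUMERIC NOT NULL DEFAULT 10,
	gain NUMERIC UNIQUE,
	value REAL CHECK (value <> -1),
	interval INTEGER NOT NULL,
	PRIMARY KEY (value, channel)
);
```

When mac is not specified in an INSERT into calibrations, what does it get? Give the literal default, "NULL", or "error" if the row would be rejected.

mac has no DEFAULT clause.
Omitting it would insert NULL, but it is part of the PRIMARY KEY, so the INSERT fails.

error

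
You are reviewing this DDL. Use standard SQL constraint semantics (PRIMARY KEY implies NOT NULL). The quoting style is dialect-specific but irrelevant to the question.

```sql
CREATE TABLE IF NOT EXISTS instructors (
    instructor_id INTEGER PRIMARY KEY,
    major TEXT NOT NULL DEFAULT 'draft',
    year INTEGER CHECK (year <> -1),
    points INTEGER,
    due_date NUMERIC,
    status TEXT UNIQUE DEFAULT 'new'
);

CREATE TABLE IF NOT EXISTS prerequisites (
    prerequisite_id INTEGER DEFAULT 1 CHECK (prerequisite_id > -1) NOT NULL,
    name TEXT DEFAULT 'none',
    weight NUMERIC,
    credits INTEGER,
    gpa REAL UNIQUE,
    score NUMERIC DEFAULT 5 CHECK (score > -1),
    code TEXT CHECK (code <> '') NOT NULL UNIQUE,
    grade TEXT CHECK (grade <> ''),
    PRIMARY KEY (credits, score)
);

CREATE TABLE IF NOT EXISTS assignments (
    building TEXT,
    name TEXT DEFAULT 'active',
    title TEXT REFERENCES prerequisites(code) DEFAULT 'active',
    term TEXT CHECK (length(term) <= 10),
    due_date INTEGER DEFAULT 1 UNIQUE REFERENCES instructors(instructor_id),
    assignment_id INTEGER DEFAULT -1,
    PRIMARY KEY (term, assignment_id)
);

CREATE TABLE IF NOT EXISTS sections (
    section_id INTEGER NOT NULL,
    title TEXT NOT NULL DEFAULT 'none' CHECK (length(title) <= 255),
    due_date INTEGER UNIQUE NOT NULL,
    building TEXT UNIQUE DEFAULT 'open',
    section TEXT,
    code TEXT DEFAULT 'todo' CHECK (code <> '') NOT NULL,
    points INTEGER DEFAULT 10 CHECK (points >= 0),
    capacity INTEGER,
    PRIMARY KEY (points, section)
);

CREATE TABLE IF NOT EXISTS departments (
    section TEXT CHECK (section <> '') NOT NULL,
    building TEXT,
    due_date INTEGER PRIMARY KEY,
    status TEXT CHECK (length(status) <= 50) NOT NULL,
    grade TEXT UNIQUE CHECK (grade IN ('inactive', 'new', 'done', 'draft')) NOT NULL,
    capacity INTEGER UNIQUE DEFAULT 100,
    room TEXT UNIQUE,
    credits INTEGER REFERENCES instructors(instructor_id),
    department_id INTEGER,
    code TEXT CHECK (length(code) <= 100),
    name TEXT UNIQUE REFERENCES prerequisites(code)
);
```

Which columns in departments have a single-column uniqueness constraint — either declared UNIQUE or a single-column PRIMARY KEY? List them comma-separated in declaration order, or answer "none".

- section: no UNIQUE or single-column PK constraint.
- building: no UNIQUE or single-column PK constraint.
- due_date: single-column PRIMARY KEY → unique.
- status: no UNIQUE or single-column PK constraint.
- grade: declared UNIQUE → unique.
- capacity: declared UNIQUE → unique.
- room: declared UNIQUE → unique.
- credits: no UNIQUE or single-column PK constraint.
- department_id: no UNIQUE or single-column PK constraint.
- code: no UNIQUE or single-column PK constraint.
- name: declared UNIQUE → unique.

due_date, grade, capacity, room, name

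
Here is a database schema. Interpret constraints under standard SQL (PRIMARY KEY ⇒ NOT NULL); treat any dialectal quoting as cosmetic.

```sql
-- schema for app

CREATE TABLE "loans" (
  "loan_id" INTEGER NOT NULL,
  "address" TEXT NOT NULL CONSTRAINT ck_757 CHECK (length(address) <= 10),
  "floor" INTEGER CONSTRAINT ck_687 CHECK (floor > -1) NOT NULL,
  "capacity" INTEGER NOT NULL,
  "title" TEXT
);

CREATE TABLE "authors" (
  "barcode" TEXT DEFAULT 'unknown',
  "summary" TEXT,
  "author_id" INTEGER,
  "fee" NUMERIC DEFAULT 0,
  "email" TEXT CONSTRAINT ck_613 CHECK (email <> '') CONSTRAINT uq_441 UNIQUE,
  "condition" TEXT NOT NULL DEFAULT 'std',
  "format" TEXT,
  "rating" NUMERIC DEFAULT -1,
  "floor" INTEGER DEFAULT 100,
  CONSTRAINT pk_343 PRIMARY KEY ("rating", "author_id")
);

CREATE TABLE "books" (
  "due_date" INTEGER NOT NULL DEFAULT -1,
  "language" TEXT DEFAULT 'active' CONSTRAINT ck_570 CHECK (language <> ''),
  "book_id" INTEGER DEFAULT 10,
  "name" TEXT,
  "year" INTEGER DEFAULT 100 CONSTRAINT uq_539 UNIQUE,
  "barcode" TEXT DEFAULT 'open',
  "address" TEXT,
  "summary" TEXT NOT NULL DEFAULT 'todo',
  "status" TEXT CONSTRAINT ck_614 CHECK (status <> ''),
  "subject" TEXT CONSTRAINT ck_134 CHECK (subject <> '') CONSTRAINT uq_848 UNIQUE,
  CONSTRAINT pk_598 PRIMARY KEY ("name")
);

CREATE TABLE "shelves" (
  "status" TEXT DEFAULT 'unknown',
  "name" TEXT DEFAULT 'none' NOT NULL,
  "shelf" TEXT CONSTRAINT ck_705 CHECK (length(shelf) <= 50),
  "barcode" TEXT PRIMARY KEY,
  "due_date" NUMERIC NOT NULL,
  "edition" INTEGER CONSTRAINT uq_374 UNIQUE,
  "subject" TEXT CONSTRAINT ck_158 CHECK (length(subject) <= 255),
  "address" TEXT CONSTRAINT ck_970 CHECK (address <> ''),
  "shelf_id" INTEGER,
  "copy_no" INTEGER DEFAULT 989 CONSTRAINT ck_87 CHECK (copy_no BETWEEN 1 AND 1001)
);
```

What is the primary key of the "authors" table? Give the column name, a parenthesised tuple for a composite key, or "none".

(rating, author_id)

A table-level PRIMARY KEY clause names 2 columns: rating, author_id.
This is a composite key — the combination is unique, not each column individually.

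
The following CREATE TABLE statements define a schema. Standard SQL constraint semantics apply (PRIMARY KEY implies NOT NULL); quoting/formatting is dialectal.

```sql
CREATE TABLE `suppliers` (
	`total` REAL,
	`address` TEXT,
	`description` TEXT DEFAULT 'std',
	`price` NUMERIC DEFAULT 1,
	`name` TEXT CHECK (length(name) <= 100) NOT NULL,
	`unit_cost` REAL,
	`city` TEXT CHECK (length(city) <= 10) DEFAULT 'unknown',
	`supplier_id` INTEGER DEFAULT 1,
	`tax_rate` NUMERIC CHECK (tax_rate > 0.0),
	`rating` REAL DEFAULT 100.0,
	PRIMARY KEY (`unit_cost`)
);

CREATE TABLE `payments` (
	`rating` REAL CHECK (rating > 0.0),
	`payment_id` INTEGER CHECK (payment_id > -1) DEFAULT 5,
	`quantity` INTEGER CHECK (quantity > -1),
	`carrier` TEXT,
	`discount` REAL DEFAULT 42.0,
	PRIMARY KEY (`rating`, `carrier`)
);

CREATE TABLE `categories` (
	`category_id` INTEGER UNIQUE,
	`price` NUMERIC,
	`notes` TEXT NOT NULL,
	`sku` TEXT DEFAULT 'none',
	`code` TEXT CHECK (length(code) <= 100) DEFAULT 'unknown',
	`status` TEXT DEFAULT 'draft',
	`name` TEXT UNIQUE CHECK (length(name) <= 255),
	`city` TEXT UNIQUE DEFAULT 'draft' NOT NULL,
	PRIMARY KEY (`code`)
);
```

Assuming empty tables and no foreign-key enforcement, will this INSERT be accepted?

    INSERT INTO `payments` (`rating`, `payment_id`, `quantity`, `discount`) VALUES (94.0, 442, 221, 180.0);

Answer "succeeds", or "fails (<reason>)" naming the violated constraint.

fails (NOT NULL on carrier)

carrier is omitted from the column list and has no DEFAULT, so it would receive NULL.
But carrier is part of the PRIMARY KEY (implied NOT NULL).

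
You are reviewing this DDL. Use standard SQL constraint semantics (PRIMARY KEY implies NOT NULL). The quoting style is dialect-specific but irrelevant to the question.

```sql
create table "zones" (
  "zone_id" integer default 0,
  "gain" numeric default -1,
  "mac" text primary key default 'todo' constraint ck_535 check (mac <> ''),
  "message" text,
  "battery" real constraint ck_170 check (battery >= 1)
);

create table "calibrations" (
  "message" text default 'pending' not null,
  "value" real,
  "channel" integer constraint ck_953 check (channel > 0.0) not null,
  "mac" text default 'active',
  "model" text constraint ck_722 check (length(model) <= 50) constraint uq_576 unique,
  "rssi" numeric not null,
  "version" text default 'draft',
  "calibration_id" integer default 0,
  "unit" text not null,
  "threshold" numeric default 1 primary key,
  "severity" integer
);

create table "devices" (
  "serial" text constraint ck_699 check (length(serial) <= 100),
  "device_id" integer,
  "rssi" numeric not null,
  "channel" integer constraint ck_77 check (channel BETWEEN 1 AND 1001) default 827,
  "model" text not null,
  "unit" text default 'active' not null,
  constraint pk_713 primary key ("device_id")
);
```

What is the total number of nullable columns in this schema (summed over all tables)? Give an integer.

zones: 4 nullable (zone_id, gain, message, battery — PK (mac) and explicit NOT NULL columns excluded).
calibrations: 6 nullable (value, mac, model, version, calibration_id, severity — PK (threshold) and explicit NOT NULL columns excluded).
devices: 2 nullable (serial, channel — PK (device_id) and explicit NOT NULL columns excluded).
Total: 4 + 6 + 2 = 12.

12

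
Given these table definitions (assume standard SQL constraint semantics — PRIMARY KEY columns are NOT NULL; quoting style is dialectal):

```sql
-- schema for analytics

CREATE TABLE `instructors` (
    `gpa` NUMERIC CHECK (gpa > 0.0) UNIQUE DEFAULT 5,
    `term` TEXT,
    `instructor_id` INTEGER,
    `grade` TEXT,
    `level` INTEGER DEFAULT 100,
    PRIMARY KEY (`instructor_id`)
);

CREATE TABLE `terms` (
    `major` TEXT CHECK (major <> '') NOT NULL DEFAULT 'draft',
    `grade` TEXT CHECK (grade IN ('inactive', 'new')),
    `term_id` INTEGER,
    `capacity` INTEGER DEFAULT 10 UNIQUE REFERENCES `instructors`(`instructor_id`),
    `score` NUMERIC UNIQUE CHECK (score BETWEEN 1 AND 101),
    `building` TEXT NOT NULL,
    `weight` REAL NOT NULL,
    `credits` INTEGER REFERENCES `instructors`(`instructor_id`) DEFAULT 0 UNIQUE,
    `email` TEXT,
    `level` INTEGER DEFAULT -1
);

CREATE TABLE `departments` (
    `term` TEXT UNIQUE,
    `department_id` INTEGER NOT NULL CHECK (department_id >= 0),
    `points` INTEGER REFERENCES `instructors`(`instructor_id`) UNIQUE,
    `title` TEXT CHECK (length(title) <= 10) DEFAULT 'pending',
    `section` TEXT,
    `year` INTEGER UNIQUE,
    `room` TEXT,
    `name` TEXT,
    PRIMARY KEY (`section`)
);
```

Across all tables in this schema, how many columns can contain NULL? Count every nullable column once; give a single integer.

instructors: 4 nullable (gpa, term, grade, level — PK (instructor_id) and explicit NOT NULL columns excluded).
terms: 7 nullable (grade, term_id, capacity, score, credits, email, level — PK none and explicit NOT NULL columns excluded).
departments: 6 nullable (term, points, title, year, room, name — PK (section) and explicit NOT NULL columns excluded).
Total: 4 + 7 + 6 = 17.

17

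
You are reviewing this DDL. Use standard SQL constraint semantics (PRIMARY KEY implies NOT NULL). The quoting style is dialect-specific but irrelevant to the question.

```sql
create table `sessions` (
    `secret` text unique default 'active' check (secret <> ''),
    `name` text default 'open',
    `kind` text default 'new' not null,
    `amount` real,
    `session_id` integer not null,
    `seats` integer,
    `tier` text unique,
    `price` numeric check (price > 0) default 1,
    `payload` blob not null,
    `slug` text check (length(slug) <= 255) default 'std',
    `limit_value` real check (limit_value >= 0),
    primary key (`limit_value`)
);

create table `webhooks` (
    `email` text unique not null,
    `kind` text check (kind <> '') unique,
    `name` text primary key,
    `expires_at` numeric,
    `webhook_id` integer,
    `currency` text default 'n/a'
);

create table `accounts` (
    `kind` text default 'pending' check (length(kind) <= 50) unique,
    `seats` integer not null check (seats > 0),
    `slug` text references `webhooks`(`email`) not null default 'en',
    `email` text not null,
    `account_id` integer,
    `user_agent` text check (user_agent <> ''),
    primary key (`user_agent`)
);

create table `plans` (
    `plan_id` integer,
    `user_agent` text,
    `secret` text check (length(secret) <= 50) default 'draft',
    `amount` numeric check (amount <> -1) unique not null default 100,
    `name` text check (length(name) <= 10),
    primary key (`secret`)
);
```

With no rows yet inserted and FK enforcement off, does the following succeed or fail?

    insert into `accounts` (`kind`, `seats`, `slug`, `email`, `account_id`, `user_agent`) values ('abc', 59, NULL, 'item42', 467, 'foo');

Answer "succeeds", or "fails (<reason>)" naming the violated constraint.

fails (NOT NULL on slug)

slug is explicitly set to NULL, but slug is declared NOT NULL.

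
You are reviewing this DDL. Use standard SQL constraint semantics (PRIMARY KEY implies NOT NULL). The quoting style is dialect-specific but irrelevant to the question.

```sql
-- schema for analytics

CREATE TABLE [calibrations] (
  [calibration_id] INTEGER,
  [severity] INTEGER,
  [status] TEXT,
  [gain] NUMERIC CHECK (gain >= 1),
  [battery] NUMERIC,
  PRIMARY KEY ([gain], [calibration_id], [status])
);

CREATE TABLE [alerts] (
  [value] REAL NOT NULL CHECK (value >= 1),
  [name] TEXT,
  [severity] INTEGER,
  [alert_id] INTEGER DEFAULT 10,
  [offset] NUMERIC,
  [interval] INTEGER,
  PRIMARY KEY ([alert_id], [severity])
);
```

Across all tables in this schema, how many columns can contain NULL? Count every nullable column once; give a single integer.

calibrations: 2 nullable (severity, battery — PK (gain, calibration_id, status) and explicit NOT NULL columns excluded).
alerts: 3 nullable (name, offset, interval — PK (alert_id, severity) and explicit NOT NULL columns excluded).
Total: 2 + 3 = 5.

5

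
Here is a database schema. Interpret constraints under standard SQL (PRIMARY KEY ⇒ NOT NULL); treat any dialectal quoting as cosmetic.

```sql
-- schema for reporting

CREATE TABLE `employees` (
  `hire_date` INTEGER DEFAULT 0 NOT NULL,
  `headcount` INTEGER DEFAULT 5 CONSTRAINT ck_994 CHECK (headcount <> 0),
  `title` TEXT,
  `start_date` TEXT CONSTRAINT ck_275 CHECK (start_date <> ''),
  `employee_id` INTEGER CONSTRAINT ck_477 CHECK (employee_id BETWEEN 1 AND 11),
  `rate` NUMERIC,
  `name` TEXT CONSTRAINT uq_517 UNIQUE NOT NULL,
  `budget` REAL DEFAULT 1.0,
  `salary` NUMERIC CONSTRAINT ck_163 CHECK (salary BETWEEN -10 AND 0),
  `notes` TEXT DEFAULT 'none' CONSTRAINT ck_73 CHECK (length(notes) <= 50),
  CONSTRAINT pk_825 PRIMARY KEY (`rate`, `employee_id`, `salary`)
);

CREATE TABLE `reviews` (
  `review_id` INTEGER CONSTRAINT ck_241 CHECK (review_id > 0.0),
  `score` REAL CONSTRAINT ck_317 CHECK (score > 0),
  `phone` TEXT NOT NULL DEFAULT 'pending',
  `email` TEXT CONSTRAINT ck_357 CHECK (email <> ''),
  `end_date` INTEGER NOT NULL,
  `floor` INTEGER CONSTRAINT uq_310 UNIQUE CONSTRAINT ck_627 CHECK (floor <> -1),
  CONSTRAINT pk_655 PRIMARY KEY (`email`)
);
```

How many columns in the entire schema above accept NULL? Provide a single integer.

employees: 5 nullable (headcount, title, start_date, budget, notes — PK (rate, employee_id, salary) and explicit NOT NULL columns excluded).
reviews: 3 nullable (review_id, score, floor — PK (email) and explicit NOT NULL columns excluded).
Total: 5 + 3 = 8.

8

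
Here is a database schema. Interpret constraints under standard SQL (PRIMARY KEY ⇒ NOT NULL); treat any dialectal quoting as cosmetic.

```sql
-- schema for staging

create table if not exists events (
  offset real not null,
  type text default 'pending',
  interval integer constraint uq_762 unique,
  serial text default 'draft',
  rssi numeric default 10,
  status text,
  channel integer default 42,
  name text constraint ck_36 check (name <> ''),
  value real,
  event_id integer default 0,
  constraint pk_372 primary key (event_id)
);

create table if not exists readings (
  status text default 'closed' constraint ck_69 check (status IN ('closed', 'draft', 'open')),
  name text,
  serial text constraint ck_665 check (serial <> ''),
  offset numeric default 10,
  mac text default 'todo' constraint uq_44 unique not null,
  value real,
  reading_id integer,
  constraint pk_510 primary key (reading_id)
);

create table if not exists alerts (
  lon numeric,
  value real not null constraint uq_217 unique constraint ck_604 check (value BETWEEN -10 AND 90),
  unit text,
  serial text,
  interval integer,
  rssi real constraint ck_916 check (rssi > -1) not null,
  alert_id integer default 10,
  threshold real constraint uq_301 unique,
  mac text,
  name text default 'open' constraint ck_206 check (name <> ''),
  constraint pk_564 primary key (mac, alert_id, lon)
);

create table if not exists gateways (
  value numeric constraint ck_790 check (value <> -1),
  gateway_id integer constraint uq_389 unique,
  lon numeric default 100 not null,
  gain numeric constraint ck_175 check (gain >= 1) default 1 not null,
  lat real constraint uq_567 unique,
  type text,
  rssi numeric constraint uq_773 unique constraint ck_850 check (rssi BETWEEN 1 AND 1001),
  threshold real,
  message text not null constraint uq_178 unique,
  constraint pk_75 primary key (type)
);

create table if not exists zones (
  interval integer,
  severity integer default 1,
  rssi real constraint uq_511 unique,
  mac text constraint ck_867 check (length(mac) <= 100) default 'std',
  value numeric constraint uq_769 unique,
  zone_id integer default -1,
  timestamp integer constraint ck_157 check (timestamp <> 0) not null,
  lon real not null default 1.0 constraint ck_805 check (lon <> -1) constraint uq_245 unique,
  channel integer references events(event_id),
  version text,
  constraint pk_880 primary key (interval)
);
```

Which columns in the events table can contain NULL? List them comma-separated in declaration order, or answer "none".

- offset: declared NOT NULL → not nullable.
- type: DEFAULT only fills an omitted column; an explicit NULL is still allowed → nullable.
- interval: UNIQUE does not imply NOT NULL → nullable.
- serial: DEFAULT only fills an omitted column; an explicit NULL is still allowed → nullable.
- rssi: DEFAULT only fills an omitted column; an explicit NULL is still allowed → nullable.
- status: no NOT NULL constraint applies → nullable.
- channel: DEFAULT only fills an omitted column; an explicit NULL is still allowed → nullable.
- name: CHECK does not forbid NULL (a CHECK constraint passes when its expression is NULL) → nullable.
- value: no NOT NULL constraint applies → nullable.
- event_id: part of the PRIMARY KEY, which implies NOT NULL → not nullable.

type, interval, serial, rssi, status, channel, name, value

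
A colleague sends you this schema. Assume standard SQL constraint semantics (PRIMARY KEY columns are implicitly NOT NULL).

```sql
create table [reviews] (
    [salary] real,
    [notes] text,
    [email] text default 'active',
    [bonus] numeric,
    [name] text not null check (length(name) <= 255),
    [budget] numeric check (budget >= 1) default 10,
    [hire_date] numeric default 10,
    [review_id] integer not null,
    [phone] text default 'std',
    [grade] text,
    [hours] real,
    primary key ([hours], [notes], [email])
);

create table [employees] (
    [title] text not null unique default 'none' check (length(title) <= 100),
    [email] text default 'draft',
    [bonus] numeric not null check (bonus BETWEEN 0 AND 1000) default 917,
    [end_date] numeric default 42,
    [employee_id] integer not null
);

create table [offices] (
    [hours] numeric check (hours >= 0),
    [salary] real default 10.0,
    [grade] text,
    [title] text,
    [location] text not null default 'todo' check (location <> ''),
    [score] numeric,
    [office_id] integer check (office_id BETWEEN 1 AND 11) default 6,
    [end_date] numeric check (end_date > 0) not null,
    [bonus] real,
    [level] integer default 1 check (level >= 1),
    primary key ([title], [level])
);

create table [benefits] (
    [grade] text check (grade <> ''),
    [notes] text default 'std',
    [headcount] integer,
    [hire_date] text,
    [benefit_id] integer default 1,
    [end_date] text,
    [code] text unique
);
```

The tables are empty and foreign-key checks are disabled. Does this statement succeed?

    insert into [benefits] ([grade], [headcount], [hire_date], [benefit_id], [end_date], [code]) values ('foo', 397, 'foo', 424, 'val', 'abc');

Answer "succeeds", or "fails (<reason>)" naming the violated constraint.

succeeds

benefits has no NOT NULL or PRIMARY KEY columns.
CHECK constraints: 'foo' satisfies (grade <> '').
No constraint is violated.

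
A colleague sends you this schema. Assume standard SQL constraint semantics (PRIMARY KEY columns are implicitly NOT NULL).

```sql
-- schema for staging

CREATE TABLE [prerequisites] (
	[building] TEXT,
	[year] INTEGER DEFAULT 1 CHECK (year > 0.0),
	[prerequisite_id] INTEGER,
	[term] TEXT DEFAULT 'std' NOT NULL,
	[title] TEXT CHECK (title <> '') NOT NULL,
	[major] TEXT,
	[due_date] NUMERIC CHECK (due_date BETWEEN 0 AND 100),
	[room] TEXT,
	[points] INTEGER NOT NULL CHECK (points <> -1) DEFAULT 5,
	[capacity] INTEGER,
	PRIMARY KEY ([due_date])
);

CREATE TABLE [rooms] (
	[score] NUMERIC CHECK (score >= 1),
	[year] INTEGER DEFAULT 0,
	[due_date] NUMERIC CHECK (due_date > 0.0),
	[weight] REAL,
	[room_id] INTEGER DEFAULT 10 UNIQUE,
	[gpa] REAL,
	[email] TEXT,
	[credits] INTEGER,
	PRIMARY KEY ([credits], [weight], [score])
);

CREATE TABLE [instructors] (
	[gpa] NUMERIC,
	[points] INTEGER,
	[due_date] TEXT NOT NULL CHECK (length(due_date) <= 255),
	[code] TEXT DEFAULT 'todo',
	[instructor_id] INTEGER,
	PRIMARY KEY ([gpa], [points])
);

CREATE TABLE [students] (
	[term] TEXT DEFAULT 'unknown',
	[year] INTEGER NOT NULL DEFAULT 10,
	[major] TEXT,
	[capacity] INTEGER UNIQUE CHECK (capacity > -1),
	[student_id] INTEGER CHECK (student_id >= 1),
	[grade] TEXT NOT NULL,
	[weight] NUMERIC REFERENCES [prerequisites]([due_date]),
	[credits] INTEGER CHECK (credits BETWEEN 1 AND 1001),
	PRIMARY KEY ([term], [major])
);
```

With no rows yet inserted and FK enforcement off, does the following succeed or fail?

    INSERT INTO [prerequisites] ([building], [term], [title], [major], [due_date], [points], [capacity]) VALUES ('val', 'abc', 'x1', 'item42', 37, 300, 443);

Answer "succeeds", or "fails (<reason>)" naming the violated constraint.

NOT NULL columns: due_date is supplied; points is supplied; term is supplied; title is supplied.
CHECK constraints: 'x1' satisfies (title <> ''); 37 satisfies (due_date BETWEEN 0 AND 100); 300 satisfies (points <> -1).
No constraint is violated.

succeeds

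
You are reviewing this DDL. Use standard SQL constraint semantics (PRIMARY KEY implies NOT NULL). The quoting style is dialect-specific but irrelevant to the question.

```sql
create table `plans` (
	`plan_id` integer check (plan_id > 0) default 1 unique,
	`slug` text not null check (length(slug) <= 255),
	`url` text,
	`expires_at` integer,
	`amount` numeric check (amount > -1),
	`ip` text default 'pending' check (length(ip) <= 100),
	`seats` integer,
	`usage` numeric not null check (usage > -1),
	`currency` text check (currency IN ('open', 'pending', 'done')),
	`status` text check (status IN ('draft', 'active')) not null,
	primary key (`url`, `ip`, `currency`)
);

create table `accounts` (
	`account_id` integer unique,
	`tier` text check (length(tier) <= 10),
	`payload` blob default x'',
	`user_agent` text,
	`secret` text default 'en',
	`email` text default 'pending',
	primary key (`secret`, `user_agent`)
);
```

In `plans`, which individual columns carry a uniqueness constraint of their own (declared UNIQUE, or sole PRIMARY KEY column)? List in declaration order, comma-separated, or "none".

plan_id

- plan_id: declared UNIQUE → unique.
- slug: no UNIQUE or single-column PK constraint.
- url: part of a composite PRIMARY KEY — only the tuple is unique, not this column on its own.
- expires_at: no UNIQUE or single-column PK constraint.
- amount: no UNIQUE or single-column PK constraint.
- ip: part of a composite PRIMARY KEY — only the tuple is unique, not this column on its own.
- seats: no UNIQUE or single-column PK constraint.
- usage: no UNIQUE or single-column PK constraint.
- currency: part of a composite PRIMARY KEY — only the tuple is unique, not this column on its own.
- status: no UNIQUE or single-column PK constraint.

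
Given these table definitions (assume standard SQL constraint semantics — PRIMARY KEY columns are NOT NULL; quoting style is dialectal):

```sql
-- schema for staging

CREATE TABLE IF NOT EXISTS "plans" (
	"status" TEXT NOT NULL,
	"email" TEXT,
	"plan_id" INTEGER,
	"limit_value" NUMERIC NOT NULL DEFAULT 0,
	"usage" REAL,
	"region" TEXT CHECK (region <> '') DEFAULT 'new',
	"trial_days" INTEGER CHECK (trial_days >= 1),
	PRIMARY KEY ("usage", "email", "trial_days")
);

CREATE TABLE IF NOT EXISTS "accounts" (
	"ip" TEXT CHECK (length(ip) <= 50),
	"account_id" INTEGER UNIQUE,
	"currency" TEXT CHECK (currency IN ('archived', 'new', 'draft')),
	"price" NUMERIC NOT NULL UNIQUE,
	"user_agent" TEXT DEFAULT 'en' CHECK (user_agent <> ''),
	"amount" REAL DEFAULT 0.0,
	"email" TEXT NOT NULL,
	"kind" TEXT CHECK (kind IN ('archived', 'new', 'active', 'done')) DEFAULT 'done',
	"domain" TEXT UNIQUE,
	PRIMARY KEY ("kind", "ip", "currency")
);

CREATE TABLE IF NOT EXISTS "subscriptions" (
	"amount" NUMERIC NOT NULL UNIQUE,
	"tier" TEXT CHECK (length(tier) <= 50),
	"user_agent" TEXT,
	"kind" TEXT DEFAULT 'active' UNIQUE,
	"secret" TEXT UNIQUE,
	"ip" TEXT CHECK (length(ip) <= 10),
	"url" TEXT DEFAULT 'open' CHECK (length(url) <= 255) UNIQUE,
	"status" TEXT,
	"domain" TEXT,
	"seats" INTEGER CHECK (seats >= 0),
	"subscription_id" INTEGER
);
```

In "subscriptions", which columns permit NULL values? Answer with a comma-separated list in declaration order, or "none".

tier, user_agent, kind, secret, ip, url, status, domain, seats, subscription_id

- amount: declared NOT NULL → not nullable.
- tier: CHECK does not forbid NULL (a CHECK constraint passes when its expression is NULL) → nullable.
- user_agent: no NOT NULL constraint applies → nullable.
- kind: UNIQUE does not imply NOT NULL → nullable.
- secret: UNIQUE does not imply NOT NULL → nullable.
- ip: CHECK does not forbid NULL (a CHECK constraint passes when its expression is NULL) → nullable.
- url: CHECK does not forbid NULL (a CHECK constraint passes when its expression is NULL) → nullable.
- status: no NOT NULL constraint applies → nullable.
- domain: no NOT NULL constraint applies → nullable.
- seats: CHECK does not forbid NULL (a CHECK constraint passes when its expression is NULL) → nullable.
- subscription_id: no NOT NULL constraint applies → nullable.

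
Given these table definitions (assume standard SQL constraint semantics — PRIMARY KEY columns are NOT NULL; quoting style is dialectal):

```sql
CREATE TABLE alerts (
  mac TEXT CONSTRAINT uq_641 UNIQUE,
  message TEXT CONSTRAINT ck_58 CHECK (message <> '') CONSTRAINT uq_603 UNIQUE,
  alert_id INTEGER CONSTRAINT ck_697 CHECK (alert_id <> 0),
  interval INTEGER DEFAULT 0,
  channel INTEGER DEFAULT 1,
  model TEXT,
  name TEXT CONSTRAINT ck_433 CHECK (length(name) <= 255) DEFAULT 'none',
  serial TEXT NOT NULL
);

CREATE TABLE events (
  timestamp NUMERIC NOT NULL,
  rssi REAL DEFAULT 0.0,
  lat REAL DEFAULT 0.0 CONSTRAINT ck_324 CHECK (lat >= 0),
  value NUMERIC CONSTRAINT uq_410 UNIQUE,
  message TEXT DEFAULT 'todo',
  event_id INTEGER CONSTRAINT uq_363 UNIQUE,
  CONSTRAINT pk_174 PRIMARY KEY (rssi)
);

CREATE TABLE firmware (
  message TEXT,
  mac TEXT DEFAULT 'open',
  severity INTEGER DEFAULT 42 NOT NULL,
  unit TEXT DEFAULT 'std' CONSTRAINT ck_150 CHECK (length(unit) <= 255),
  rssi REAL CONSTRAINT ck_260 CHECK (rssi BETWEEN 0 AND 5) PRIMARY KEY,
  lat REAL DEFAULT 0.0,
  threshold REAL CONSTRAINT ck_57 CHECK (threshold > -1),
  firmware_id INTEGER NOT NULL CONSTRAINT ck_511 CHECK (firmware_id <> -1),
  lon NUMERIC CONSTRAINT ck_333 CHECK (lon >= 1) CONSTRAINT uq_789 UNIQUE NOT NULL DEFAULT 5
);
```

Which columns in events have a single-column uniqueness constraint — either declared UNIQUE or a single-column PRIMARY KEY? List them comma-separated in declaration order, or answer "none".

rssi, value, event_id

- timestamp: no UNIQUE or single-column PK constraint.
- rssi: single-column PRIMARY KEY → unique.
- lat: no UNIQUE or single-column PK constraint.
- value: declared UNIQUE → unique.
- message: no UNIQUE or single-column PK constraint.
- event_id: declared UNIQUE → unique.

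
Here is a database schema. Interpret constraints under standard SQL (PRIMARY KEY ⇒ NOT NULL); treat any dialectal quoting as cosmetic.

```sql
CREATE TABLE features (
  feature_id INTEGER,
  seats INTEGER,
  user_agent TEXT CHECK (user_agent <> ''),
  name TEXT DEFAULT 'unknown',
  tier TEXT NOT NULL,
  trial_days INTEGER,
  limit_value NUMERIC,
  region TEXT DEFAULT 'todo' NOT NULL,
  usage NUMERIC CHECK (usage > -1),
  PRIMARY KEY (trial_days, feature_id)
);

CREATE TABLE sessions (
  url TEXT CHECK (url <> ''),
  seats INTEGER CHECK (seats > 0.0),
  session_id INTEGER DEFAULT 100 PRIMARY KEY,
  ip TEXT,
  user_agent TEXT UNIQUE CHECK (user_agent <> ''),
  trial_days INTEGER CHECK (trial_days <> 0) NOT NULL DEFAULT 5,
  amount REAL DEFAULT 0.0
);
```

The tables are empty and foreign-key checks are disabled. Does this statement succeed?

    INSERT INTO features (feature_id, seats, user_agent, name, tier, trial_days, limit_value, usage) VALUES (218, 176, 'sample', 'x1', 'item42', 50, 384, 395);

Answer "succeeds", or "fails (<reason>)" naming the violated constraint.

succeeds

NOT NULL columns: feature_id is supplied; region defaults to 'todo'; tier is supplied; trial_days is supplied.
CHECK constraints: 'sample' satisfies (user_agent <> ''); 395 satisfies (usage > -1).
No constraint is violated.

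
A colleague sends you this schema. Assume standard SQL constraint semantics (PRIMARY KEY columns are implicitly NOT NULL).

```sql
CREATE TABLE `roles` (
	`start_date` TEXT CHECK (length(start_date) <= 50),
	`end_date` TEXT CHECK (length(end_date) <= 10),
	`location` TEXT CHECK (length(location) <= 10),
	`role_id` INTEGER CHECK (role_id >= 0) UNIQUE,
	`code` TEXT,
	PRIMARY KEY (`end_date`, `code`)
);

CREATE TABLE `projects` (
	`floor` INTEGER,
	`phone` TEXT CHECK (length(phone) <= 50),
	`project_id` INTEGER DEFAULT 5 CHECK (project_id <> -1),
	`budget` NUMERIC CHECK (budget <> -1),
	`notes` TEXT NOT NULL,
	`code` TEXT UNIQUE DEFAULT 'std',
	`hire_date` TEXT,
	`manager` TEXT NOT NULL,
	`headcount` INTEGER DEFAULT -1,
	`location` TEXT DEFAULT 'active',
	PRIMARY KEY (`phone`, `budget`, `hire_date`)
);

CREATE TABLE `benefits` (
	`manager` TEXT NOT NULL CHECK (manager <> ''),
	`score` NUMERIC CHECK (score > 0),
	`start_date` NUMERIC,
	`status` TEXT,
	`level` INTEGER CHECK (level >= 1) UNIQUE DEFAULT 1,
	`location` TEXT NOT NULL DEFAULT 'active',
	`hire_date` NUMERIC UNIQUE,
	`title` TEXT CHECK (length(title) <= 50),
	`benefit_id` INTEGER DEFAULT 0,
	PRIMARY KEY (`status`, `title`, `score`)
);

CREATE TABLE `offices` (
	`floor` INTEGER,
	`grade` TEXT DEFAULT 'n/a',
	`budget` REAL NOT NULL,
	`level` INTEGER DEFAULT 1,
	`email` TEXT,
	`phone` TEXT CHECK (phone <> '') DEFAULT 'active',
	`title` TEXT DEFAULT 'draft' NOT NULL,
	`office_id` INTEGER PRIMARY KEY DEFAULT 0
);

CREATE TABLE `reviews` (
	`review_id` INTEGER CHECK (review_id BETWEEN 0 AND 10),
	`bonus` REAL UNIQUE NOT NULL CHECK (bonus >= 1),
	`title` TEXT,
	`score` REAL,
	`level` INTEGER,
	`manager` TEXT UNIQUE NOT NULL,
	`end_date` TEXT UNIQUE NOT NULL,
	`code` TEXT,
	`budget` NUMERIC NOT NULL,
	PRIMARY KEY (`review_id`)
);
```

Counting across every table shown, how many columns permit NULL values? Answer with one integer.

roles: 3 nullable (start_date, location, role_id — PK (end_date, code) and explicit NOT NULL columns excluded).
projects: 5 nullable (floor, project_id, code, headcount, location — PK (phone, budget, hire_date) and explicit NOT NULL columns excluded).
benefits: 4 nullable (start_date, level, hire_date, benefit_id — PK (status, title, score) and explicit NOT NULL columns excluded).
offices: 5 nullable (floor, grade, level, email, phone — PK (office_id) and explicit NOT NULL columns excluded).
reviews: 4 nullable (title, score, level, code — PK (review_id) and explicit NOT NULL columns excluded).
Total: 3 + 5 + 4 + 5 + 4 = 21.

21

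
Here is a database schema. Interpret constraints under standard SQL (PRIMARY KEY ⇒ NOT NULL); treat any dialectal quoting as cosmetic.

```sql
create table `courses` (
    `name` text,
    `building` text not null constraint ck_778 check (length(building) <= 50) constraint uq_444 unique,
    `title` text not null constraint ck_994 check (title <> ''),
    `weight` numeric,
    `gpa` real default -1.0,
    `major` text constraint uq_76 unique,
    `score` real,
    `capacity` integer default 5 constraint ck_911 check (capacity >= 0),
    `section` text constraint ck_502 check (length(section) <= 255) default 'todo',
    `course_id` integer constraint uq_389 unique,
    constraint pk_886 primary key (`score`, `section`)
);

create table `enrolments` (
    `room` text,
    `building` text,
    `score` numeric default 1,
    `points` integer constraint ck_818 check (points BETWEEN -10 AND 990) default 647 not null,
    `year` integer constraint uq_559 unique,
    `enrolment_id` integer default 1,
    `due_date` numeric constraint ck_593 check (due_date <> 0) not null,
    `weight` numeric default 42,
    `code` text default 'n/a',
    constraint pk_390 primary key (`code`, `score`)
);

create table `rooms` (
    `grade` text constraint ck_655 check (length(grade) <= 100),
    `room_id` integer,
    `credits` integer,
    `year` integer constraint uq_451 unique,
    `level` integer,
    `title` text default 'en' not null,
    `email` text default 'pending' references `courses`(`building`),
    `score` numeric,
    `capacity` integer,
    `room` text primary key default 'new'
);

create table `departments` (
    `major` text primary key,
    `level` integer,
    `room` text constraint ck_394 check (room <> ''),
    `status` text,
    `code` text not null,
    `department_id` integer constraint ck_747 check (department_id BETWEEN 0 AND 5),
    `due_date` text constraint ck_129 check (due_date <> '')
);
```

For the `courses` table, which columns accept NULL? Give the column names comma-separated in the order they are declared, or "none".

- name: no NOT NULL constraint applies → nullable.
- building: declared NOT NULL → not nullable.
- title: declared NOT NULL → not nullable.
- weight: no NOT NULL constraint applies → nullable.
- gpa: DEFAULT only fills an omitted column; an explicit NULL is still allowed → nullable.
- major: UNIQUE does not imply NOT NULL → nullable.
- score: part of the PRIMARY KEY, which implies NOT NULL → not nullable.
- capacity: CHECK does not forbid NULL (a CHECK constraint passes when its expression is NULL) → nullable.
- section: part of the PRIMARY KEY, which implies NOT NULL → not nullable.
- course_id: UNIQUE does not imply NOT NULL → nullable.

name, weight, gpa, major, capacity, course_id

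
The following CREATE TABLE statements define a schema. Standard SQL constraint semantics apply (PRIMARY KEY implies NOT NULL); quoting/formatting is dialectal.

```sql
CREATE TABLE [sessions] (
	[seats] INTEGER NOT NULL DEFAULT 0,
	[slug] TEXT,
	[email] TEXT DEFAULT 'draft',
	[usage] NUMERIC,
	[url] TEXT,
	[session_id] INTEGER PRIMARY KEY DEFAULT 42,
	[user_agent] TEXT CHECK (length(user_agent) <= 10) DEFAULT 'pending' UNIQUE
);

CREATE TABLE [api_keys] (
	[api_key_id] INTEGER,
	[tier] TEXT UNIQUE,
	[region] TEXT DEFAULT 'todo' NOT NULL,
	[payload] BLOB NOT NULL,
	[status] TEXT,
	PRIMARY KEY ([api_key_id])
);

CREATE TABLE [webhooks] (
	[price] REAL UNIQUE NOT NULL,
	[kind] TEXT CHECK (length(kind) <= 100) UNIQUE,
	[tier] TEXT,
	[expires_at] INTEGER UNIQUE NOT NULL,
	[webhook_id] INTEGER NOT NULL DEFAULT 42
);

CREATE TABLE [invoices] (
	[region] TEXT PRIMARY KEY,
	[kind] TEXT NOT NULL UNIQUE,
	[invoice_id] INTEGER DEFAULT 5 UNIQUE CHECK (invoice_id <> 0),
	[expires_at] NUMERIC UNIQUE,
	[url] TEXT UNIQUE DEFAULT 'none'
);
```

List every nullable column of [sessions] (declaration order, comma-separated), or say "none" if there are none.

slug, email, usage, url, user_agent

- seats: declared NOT NULL → not nullable.
- slug: no NOT NULL constraint applies → nullable.
- email: DEFAULT only fills an omitted column; an explicit NULL is still allowed → nullable.
- usage: no NOT NULL constraint applies → nullable.
- url: no NOT NULL constraint applies → nullable.
- session_id: part of the PRIMARY KEY, which implies NOT NULL → not nullable.
- user_agent: CHECK does not forbid NULL (a CHECK constraint passes when its expression is NULL) → nullable.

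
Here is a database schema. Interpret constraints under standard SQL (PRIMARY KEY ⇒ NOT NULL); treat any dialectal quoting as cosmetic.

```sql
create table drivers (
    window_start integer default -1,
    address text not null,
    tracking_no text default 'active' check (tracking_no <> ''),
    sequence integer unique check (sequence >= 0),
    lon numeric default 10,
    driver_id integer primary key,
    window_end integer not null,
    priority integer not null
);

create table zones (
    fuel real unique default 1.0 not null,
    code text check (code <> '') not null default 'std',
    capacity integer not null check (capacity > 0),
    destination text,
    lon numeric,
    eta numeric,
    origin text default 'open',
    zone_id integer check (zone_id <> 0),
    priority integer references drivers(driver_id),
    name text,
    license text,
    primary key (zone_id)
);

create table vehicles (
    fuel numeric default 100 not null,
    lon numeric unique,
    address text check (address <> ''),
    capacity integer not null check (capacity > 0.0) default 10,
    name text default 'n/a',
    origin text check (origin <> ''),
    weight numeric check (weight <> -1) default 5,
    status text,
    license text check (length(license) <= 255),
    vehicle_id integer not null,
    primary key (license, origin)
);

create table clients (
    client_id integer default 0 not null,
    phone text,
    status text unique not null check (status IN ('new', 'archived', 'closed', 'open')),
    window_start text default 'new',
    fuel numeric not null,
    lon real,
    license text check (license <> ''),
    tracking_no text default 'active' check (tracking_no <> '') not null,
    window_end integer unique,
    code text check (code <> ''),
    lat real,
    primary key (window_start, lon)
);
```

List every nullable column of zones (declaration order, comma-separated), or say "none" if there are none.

- fuel: declared NOT NULL → not nullable.
- code: declared NOT NULL → not nullable.
- capacity: declared NOT NULL → not nullable.
- destination: no NOT NULL constraint applies → nullable.
- lon: no NOT NULL constraint applies → nullable.
- eta: no NOT NULL constraint applies → nullable.
- origin: DEFAULT only fills an omitted column; an explicit NULL is still allowed → nullable.
- zone_id: part of the PRIMARY KEY, which implies NOT NULL → not nullable.
- priority: a foreign key column may be NULL unless separately constrained → nullable.
- name: no NOT NULL constraint applies → nullable.
- license: no NOT NULL constraint applies → nullable.

destination, lon, eta, origin, priority, name, license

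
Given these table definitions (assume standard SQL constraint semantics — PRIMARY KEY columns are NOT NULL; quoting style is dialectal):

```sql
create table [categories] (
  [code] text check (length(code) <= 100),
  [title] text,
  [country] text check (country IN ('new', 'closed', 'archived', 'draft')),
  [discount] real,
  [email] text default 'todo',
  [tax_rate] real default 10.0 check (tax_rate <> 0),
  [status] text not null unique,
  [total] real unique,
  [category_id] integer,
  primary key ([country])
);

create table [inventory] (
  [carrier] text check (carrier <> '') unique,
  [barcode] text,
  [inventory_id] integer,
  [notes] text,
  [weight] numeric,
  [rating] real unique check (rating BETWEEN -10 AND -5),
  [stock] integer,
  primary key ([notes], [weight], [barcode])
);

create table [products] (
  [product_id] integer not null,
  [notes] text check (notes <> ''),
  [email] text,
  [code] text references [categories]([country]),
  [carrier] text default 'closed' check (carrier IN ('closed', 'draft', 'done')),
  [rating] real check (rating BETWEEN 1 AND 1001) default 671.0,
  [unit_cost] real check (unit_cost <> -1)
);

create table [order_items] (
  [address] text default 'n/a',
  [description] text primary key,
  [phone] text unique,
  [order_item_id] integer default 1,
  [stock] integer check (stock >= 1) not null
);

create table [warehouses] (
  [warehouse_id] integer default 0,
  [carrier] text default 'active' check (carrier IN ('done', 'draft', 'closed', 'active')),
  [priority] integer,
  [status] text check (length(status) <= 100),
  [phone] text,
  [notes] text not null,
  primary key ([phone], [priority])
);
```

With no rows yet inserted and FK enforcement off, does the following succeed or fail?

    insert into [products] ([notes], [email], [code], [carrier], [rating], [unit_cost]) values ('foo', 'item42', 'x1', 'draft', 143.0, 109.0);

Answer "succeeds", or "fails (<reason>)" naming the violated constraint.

product_id is omitted from the column list and has no DEFAULT, so it would receive NULL.
But product_id is declared NOT NULL.

fails (NOT NULL on product_id)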